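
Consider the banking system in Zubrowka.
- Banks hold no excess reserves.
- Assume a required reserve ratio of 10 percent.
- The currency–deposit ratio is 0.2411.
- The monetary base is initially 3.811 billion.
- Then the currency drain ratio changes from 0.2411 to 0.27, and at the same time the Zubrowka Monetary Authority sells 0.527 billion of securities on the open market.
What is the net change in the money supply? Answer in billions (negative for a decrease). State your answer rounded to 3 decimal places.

-2.594 billion

Before: m₁ = (1 + 0.2411) / (0.1 + 0.2411) ≈ 3.63852, MB₁ = 3.811, so M₁ = 3.63852 × 3.811 ≈ 13.8664 billion.
After: m₂ = (1 + 0.27) / (0.1 + 0.27) ≈ 3.43243, MB₂ = 3.811 − 0.527 = 3.284, so M₂ = 3.43243 × 3.284 ≈ 11.2721 billion.
ΔM = M₂ − M₁ = 11.2721 − 13.8664 = -2.5943 billion.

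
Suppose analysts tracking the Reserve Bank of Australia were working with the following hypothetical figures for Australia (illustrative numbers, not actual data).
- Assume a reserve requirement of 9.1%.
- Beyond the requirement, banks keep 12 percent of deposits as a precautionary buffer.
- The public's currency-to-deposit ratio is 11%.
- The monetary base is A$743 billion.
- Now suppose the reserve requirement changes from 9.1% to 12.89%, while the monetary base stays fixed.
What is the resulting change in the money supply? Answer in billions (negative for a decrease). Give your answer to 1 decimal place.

-271.3 billion

Initially m₁ = (1 + 0.11) / (0.091 + 0.12 + 0.11) ≈ 3.45794, so M₁ = 3.45794 × 743 ≈ 2569.2494 billion.
After the change m₂ = (1 + 0.11) / (0.1289 + 0.12 + 0.11) ≈ 3.09278, so M₂ = 3.09278 × 743 ≈ 2297.9355 billion.
ΔM = M₂ − M₁ = 2297.9355 − 2569.2494 = -271.3139 billion.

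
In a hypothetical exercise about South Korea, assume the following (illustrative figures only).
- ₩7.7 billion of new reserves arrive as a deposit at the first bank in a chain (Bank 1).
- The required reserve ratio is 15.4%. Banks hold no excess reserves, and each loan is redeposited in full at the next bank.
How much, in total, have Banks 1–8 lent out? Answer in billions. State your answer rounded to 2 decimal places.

Bank i lends (1 − rr)^i of the original deposit: Bank 1 lends 7.7·0.8460 = 6.5142, Bank 2 lends 7.7·0.8460² ≈ 5.5110, and so on.
Summing a geometric series: total = 7.7·[0.8460·(1 − 0.8460^8) / (1 − 0.8460)] ≈ 31.2005 billion.

₩31.20 billion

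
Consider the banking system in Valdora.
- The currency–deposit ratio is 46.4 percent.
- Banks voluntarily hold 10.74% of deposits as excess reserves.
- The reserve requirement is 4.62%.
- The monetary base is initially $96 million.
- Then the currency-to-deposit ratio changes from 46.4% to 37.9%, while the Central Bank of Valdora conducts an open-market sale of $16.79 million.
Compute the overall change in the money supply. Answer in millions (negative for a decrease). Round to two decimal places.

Before: m₁ = (1 + 0.464) / (0.0462 + 0.1074 + 0.464) ≈ 2.37047, MB₁ = 96, so M₁ = 2.37047 × 96 ≈ 227.5651 million.
After: m₂ = (1 + 0.379) / (0.0462 + 0.1074 + 0.379) ≈ 2.58919, MB₂ = 96 − 16.79 = 79.21, so M₂ = 2.58919 × 79.21 ≈ 205.0897 million.
ΔM = M₂ − M₁ = 205.0897 − 227.5651 = -22.4754 million.

-22.48 million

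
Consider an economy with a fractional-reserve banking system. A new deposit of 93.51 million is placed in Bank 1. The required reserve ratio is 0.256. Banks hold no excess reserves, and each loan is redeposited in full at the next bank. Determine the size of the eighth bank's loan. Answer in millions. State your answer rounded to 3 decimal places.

Each bank lends a fraction (1 − rr) = 0.7440 of the deposit it receives, so Bank 8 receives 93.51·0.7440^7 and lends 93.51·0.7440^8 ≈ 8.7789 million.

8.779 million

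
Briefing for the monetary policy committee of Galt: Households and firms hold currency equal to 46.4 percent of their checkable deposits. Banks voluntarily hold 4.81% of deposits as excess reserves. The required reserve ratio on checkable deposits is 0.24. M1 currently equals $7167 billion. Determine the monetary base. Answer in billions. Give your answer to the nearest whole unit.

$3682 billion

The money multiplier is m = (1 + c) / (rr + e + c) = (1 + 0.464) / (0.24 + 0.0481 + 0.464) ≈ 1.94655.
MB = M / m = 7167 / 1.94655 ≈ 3681.8987 billion.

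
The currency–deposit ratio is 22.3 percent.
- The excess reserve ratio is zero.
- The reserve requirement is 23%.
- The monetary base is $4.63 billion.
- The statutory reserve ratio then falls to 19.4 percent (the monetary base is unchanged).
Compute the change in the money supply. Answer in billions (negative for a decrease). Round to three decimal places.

$1.079 billion

Initially m₁ = (1 + 0.223) / (0.23 + 0.223) ≈ 2.69978, so M₁ = 2.69978 × 4.63 ≈ 12.5 billion.
After the change m₂ = (1 + 0.223) / (0.194 + 0.223) ≈ 2.93285, so M₂ = 2.93285 × 4.63 ≈ 13.5791 billion.
ΔM = M₂ − M₁ = 13.5791 − 12.5 = 1.0791 billion.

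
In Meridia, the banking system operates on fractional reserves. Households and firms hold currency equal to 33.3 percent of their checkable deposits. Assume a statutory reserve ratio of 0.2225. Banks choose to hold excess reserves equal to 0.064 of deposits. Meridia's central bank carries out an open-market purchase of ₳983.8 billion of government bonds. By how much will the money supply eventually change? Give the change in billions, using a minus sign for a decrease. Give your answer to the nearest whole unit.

The money multiplier is m = (1 + c) / (rr + e + c) = (1 + 0.333) / (0.2225 + 0.064 + 0.333) ≈ 2.1517.
The purchase adds 983.8 billion of base, so ΔM = m × ΔMB = 2.1517 × (+983.8) ≈ 2116.8425 billion.

₳2117 billion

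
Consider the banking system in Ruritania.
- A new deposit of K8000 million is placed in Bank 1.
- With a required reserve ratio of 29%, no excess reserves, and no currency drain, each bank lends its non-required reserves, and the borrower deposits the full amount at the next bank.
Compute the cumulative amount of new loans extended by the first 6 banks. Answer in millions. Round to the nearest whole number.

Bank i lends (1 − rr)^i of the original deposit: Bank 1 lends 8000·0.7100 = 5680.0000, Bank 2 lends 8000·0.7100² = 4032.8000, and so on.
Summing a geometric series: total = 8000·[0.7100·(1 − 0.7100^6) / (1 − 0.7100)] ≈ 17077.2082 million.

K17077 million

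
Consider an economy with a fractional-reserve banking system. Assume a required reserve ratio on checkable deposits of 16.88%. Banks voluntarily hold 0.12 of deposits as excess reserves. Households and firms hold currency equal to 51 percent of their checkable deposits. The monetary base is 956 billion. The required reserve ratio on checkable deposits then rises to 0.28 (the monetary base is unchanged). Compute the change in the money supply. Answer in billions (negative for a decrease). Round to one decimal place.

Initially m₁ = (1 + 0.51) / (0.1688 + 0.12 + 0.51) ≈ 1.89034, so M₁ = 1.89034 × 956 ≈ 1807.165 billion.
After the change m₂ = (1 + 0.51) / (0.28 + 0.12 + 0.51) ≈ 1.65934, so M₂ = 1.65934 × 956 ≈ 1586.329 billion.
ΔM = M₂ − M₁ = 1586.329 − 1807.165 = -220.836 billion.

-220.8 billion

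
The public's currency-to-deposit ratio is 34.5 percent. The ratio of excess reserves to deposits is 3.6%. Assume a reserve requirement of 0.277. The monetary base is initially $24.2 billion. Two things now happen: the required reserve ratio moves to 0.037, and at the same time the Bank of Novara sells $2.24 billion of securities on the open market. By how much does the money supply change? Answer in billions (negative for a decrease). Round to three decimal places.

$21.194 billion

Before: m₁ = (1 + 0.345) / (0.277 + 0.036 + 0.345) ≈ 2.044073, MB₁ = 24.2, so M₁ = 2.044073 × 24.2 ≈ 49.4666 billion.
After: m₂ = (1 + 0.345) / (0.037 + 0.036 + 0.345) ≈ 3.217703, MB₂ = 24.2 − 2.24 = 21.96, so M₂ = 3.217703 × 21.96 ≈ 70.6608 billion.
ΔM = M₂ − M₁ = 70.6608 − 49.4666 = 21.1942 billion.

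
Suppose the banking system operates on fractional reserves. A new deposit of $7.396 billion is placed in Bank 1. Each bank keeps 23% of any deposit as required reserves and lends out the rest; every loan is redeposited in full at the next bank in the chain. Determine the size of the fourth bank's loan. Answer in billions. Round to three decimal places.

$2.600 billion

Each bank lends a fraction (1 − rr) = 0.7700 of the deposit it receives, so Bank 4 receives 7.396·0.7700^3 and lends 7.396·0.7700^4 ≈ 2.5999 billion.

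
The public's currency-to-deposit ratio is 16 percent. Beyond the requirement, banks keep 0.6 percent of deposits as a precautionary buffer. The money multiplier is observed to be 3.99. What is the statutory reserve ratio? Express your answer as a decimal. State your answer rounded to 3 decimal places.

0.125

Using m = 3.99. Since m = (1 + c)/(c + rr + e), the denominator satisfies c + rr + e = (1 + c)/m = (1 + 0.16) / 3.99 ≈ 0.290727.
With c = 0.16 and e = 0.006, the statutory reserve ratio is 0.290727 − 0.16 − 0.006 = 0.124727.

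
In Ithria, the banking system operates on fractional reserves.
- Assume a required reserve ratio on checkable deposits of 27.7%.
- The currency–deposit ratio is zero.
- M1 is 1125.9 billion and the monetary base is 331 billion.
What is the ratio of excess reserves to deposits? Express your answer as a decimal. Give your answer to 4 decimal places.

Using m = M/MB = 1125.9/331 ≈ 3.401511. Since m = (1 + c)/(c + rr + e), the denominator satisfies c + rr + e = (1 + c)/m = (1 + 0) / 3.401511 ≈ 0.293987.
With c = 0 and rr = 0.277, the ratio of excess reserves to deposits is 0.293987 − 0 − 0.277 = 0.016987.

0.0170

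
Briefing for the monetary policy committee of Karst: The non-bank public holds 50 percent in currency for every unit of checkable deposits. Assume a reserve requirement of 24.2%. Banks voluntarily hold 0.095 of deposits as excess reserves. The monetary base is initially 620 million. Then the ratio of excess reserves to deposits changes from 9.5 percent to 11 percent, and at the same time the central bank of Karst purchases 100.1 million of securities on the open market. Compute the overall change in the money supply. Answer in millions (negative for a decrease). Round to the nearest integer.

Before: m₁ = (1 + 0.5) / (0.242 + 0.095 + 0.5) ≈ 1.7921, MB₁ = 620, so M₁ = 1.7921 × 620 = 1111.102 million.
After: m₂ = (1 + 0.5) / (0.242 + 0.11 + 0.5) ≈ 1.7606, MB₂ = 620 + 100.1 = 720.1, so M₂ = 1.7606 × 720.1 ≈ 1267.8081 million.
ΔM = M₂ − M₁ = 1267.8081 − 1111.102 = 156.7061 million.

157 million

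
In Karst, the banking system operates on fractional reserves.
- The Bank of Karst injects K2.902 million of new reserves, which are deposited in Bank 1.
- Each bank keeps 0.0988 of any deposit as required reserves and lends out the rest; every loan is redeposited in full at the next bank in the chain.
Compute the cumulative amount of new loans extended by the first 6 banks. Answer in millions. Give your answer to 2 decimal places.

Bank i lends (1 − rr)^i of the original deposit: Bank 1 lends 2.902·0.9012 ≈ 2.6153, Bank 2 lends 2.902·0.9012² ≈ 2.3569, and so on.
Summing a geometric series: total = 2.902·[0.9012·(1 − 0.9012^6) / (1 − 0.9012)] ≈ 12.2901 million.

K12.29 million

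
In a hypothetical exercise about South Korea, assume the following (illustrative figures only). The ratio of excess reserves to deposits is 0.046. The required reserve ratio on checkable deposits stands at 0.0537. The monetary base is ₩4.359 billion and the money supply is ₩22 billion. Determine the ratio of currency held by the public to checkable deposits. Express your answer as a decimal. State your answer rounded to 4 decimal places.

0.1228

Using m = M/MB = 22/4.359 ≈ 5.047029. From m = (1 + c)/(c + rr + e), rearranging gives 1 + c = m·(c + rr + e), so c·(1 − m) = m·(rr + e) − 1.
Hence c = [m·(rr + e) − 1]/(1 − m) = [5.047029 × (0.0537 + 0.046) − 1] / (1 − 5.047029) ≈ 0.122759.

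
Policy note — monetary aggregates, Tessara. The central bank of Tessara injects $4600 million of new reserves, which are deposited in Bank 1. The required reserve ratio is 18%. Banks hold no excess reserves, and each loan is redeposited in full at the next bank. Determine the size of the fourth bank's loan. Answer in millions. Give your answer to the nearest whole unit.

$2080 million

Each bank lends a fraction (1 − rr) = 0.8200 of the deposit it receives, so Bank 4 receives 4600·0.8200^3 and lends 4600·0.8200^4 ≈ 2079.7601 million.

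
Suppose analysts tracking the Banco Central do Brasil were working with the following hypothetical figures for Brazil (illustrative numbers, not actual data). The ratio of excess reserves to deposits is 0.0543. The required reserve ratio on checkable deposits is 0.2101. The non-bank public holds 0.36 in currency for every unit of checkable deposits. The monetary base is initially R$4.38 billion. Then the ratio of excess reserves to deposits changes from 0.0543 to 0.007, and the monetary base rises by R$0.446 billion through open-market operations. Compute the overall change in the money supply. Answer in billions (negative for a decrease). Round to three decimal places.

R$1.833 billion

Before: m₁ = (1 + 0.36) / (0.2101 + 0.0543 + 0.36) ≈ 2.17809, MB₁ = 4.38, so M₁ = 2.17809 × 4.38 ≈ 9.54 billion.
After: m₂ = (1 + 0.36) / (0.2101 + 0.007 + 0.36) ≈ 2.35661, MB₂ = 4.38 + 0.446 = 4.826, so M₂ = 2.35661 × 4.826 ≈ 11.373 billion.
ΔM = M₂ − M₁ = 11.373 − 9.54 = 1.833 billion.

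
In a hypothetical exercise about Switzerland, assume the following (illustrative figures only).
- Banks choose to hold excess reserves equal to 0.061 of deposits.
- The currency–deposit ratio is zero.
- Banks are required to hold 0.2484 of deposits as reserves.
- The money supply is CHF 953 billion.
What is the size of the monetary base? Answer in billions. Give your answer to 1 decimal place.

CHF 294.9 billion

The money multiplier is m = 1 / (rr + e) = 1 / (0.2484 + 0.061) ≈ 3.23206.
MB = M / m = 953 / 3.23206 ≈ 294.8584 billion.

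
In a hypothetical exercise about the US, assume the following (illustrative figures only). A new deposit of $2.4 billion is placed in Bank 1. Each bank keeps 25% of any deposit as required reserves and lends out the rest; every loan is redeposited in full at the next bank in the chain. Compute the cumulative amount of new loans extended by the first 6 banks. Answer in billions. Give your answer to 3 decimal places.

Bank i lends (1 − rr)^i of the original deposit: Bank 1 lends 2.4·0.7500 = 1.8000, Bank 2 lends 2.4·0.7500² = 1.3500, and so on.
Summing a geometric series: total = 2.4·[0.7500·(1 − 0.7500^6) / (1 − 0.7500)] ≈ 5.9186 billion.

$5.919 billion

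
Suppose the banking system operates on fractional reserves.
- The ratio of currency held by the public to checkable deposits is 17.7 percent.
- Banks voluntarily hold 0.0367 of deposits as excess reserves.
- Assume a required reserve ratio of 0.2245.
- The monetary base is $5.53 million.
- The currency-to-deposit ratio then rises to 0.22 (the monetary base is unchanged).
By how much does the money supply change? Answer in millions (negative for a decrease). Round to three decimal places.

Initially m₁ = (1 + 0.177) / (0.2245 + 0.0367 + 0.177) ≈ 2.68599, so M₁ = 2.68599 × 5.53 ≈ 14.8535 million.
After the change m₂ = (1 + 0.22) / (0.2245 + 0.0367 + 0.22) ≈ 2.53533, so M₂ = 2.53533 × 5.53 ≈ 14.0204 million.
ΔM = M₂ − M₁ = 14.0204 − 14.8535 = -0.8331 million.

-0.833 million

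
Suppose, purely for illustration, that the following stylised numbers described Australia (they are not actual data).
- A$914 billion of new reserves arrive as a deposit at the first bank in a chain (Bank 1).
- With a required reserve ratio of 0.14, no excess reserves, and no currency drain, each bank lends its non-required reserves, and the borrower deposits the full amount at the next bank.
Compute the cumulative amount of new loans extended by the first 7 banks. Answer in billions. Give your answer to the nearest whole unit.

A$3661 billion

Bank i lends (1 − rr)^i of the original deposit: Bank 1 lends 914·0.8600 = 786.0400, Bank 2 lends 914·0.8600² = 675.9944, and so on.
Summing a geometric series: total = 914·[0.8600·(1 − 0.8600^7) / (1 − 0.8600)] ≈ 3661.1058 billion.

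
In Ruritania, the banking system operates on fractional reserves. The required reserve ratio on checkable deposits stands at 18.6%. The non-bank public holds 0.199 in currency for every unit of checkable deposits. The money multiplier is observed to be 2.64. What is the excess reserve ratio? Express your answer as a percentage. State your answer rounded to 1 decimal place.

6.9%

Using m = 2.64. Since m = (1 + c)/(c + rr + e), the denominator satisfies c + rr + e = (1 + c)/m = (1 + 0.199) / 2.64 ≈ 0.454167.
With c = 0.199 and rr = 0.186, the excess reserve ratio is 0.454167 − 0.199 − 0.186 = 0.069167.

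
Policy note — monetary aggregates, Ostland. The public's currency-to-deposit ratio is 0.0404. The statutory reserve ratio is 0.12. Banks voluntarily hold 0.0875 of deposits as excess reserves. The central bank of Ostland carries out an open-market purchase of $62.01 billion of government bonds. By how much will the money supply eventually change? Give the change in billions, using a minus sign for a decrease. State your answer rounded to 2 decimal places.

The money multiplier is m = (1 + c) / (rr + e + c) = (1 + 0.0404) / (0.12 + 0.0875 + 0.0404) ≈ 4.19685.
The purchase adds 62.01 billion of base, so ΔM = m × ΔMB = 4.19685 × (+62.01) ≈ 260.2467 billion.

$260.25 billion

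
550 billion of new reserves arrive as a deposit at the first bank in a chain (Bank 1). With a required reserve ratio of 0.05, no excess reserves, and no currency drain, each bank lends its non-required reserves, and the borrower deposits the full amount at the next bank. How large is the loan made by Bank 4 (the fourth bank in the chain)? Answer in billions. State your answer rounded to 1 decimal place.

Each bank lends a fraction (1 − rr) = 0.9500 of the deposit it receives, so Bank 4 receives 550·0.9500^3 and lends 550·0.9500^4 ≈ 447.9784 billion.

448.0 billion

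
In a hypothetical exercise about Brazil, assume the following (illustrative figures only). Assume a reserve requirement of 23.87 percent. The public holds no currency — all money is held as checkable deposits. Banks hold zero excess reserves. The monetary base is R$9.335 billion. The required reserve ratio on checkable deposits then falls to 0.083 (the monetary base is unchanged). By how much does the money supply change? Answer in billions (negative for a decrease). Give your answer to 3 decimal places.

Initially m₁ = 1 / (0.2387) ≈ 4.18936, so M₁ = 4.18936 × 9.335 ≈ 39.1077 billion.
After the change m₂ = 1 / (0.083) ≈ 12.04819, so M₂ = 12.04819 × 9.335 ≈ 112.4699 billion.
ΔM = M₂ − M₁ = 112.4699 − 39.1077 = 73.3622 billion.

R$73.362 billion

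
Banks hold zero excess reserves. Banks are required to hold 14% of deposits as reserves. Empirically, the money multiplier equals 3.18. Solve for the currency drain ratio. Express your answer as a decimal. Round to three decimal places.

Using m = 3.18. From m = (1 + c)/(c + rr + e), rearranging gives 1 + c = m·(c + rr + e), so c·(1 − m) = m·(rr + e) − 1.
Hence c = [m·(rr + e) − 1]/(1 − m) = [3.18 × (0.14 + 0) − 1] / (1 − 3.18) ≈ 0.254495.

0.254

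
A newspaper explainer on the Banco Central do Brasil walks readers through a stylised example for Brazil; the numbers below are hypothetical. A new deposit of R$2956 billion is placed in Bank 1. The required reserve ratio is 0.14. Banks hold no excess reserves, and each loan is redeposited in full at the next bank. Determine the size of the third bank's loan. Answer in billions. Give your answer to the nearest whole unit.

R$1880 billion

Each bank lends a fraction (1 − rr) = 0.8600 of the deposit it receives, so Bank 3 receives 2956·0.8600^2 and lends 2956·0.8600^3 ≈ 1880.1815 billion.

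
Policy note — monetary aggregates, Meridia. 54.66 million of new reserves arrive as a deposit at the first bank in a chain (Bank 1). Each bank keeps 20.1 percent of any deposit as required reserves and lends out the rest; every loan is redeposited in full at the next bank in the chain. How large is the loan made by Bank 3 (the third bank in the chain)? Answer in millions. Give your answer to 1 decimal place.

27.9 million

Each bank lends a fraction (1 − rr) = 0.7990 of the deposit it receives, so Bank 3 receives 54.66·0.7990^2 and lends 54.66·0.7990^3 ≈ 27.8811 million.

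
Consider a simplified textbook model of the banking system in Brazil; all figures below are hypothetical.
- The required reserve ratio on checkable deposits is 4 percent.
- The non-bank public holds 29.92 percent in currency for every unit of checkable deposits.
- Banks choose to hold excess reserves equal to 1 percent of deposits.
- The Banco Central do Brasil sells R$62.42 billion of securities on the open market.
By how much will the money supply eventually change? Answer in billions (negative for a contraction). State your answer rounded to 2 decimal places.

The money multiplier is m = (1 + c) / (rr + e + c) = (1 + 0.2992) / (0.04 + 0.01 + 0.2992) ≈ 3.72050.
The sale removes 62.42 billion of base, so ΔM = m × ΔMB = 3.72050 × (−62.42) ≈ -232.2336 billion.

-232.23 billion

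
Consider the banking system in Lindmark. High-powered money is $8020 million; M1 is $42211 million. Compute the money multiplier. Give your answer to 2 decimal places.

The money multiplier is m = M / MB = 42211 / 8020 ≈ 5.26322.

5.26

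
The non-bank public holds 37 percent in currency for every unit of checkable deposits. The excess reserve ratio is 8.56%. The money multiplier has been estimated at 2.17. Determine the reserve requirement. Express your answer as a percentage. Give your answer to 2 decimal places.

17.57%

Using m = 2.17. Since m = (1 + c)/(c + rr + e), the denominator satisfies c + rr + e = (1 + c)/m = (1 + 0.37) / 2.17 ≈ 0.631336.
With c = 0.37 and e = 0.0856, the reserve requirement is 0.631336 − 0.37 − 0.0856 = 0.175736.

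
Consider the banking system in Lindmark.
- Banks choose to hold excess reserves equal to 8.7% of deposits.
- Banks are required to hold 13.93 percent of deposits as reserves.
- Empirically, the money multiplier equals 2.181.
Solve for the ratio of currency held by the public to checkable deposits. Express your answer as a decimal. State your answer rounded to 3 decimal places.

0.429

Using m = 2.181. From m = (1 + c)/(c + rr + e), rearranging gives 1 + c = m·(c + rr + e), so c·(1 − m) = m·(rr + e) − 1.
Hence c = [m·(rr + e) − 1]/(1 − m) = [2.181 × (0.1393 + 0.087) − 1] / (1 − 2.181) ≈ 0.428823.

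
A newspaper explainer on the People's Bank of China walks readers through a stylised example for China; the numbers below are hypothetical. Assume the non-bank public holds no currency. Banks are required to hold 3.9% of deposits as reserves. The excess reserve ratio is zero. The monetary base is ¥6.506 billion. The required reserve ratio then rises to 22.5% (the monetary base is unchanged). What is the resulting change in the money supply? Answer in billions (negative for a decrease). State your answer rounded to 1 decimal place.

Initially m₁ = 1 / (0.039) ≈ 25.6410, so M₁ = 25.6410 × 6.506 ≈ 166.8203 billion.
After the change m₂ = 1 / (0.225) ≈ 4.4444, so M₂ = 4.4444 × 6.506 ≈ 28.9153 billion.
ΔM = M₂ − M₁ = 28.9153 − 166.8203 = -137.905 billion.

-137.9 billion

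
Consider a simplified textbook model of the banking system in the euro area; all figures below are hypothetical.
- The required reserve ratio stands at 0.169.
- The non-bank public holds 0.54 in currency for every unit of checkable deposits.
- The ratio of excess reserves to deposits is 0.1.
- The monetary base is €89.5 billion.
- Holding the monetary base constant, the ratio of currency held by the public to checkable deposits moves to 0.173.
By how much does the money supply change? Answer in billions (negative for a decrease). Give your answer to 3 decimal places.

Initially m₁ = (1 + 0.54) / (0.169 + 0.1 + 0.54) ≈ 1.903585, so M₁ = 1.903585 × 89.5 ≈ 170.3709 billion.
After the change m₂ = (1 + 0.173) / (0.169 + 0.1 + 0.173) ≈ 2.653846, so M₂ = 2.653846 × 89.5 ≈ 237.5192 billion.
ΔM = M₂ − M₁ = 237.5192 − 170.3709 = 67.1483 billion.

€67.148 billion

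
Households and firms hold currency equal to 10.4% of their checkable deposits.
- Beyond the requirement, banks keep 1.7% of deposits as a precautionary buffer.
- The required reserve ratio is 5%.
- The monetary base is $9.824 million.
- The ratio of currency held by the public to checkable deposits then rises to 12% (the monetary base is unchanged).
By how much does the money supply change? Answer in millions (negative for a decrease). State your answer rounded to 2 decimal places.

-4.59 million

Initially m₁ = (1 + 0.104) / (0.05 + 0.017 + 0.104) ≈ 6.4561, so M₁ = 6.4561 × 9.824 ≈ 63.4247 million.
After the change m₂ = (1 + 0.12) / (0.05 + 0.017 + 0.12) ≈ 5.9893, so M₂ = 5.9893 × 9.824 ≈ 58.8389 million.
ΔM = M₂ − M₁ = 58.8389 − 63.4247 = -4.5858 million.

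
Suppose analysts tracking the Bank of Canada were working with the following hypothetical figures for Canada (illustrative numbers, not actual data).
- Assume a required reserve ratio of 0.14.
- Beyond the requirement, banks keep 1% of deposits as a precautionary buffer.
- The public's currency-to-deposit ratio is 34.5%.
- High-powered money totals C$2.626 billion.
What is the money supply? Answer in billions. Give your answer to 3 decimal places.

C$7.135 billion

The money multiplier is m = (1 + c) / (rr + e + c) = (1 + 0.345) / (0.14 + 0.01 + 0.345) ≈ 2.71717.
So M = m × MB = 2.71717 × 2.626 ≈ 7.1353 billion.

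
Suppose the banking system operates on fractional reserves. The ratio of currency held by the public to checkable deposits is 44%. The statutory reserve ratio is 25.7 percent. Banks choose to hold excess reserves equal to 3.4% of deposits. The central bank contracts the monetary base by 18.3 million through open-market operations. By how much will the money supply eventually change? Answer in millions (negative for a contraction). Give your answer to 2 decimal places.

-36.05 million

The money multiplier is m = (1 + c) / (rr + e + c) = (1 + 0.44) / (0.257 + 0.034 + 0.44) ≈ 1.96990.
The sale removes 18.3 million of base, so ΔM = m × ΔMB = 1.96990 × (−18.3) ≈ -36.0492 million.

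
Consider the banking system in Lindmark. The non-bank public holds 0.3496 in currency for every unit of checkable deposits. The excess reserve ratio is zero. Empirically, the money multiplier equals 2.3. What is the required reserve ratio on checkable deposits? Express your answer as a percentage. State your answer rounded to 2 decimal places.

23.72%

Using m = 2.3. Since m = (1 + c)/(c + rr + e), the denominator satisfies c + rr + e = (1 + c)/m = (1 + 0.3496) / 2.3 ≈ 0.586783.
With c = 0.3496 and e = 0, the required reserve ratio on checkable deposits is 0.586783 − 0.3496 − 0 = 0.237183.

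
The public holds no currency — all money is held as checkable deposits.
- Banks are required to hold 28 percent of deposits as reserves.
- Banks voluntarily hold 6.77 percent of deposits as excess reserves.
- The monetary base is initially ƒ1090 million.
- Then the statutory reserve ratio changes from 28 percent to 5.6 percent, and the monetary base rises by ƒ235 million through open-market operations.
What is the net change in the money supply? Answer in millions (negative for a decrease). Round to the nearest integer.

ƒ7577 million

Before: m₁ = 1 / (0.28 + 0.0677) ≈ 2.87604, MB₁ = 1090, so M₁ = 2.87604 × 1090 = 3134.8836 million.
After: m₂ = 1 / (0.056 + 0.0677) ≈ 8.08407, MB₂ = 1090 + 235 = 1325, so M₂ = 8.08407 × 1325 ≈ 10711.3928 million.
ΔM = M₂ − M₁ = 10711.3928 − 3134.8836 = 7576.5092 million.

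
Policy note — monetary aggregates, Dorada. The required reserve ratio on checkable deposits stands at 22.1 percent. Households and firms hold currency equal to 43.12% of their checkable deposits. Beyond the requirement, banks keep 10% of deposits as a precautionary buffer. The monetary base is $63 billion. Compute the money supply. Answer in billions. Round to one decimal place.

The money multiplier is m = (1 + c) / (rr + e + c) = (1 + 0.4312) / (0.221 + 0.1 + 0.4312) ≈ 1.9027.
So M = m × MB = 1.9027 × 63 = 119.8701 billion.

$119.9 billion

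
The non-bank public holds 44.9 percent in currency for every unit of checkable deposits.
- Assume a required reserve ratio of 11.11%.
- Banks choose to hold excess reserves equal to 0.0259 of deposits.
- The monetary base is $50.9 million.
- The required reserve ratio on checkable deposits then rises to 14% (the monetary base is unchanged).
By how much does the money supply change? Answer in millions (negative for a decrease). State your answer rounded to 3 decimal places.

Initially m₁ = (1 + 0.449) / (0.1111 + 0.0259 + 0.449) ≈ 2.472696, so M₁ = 2.472696 × 50.9 ≈ 125.8602 million.
After the change m₂ = (1 + 0.449) / (0.14 + 0.0259 + 0.449) ≈ 2.356481, so M₂ = 2.356481 × 50.9 ≈ 119.9449 million.
ΔM = M₂ − M₁ = 119.9449 − 125.8602 = -5.9153 million.

-5.915 million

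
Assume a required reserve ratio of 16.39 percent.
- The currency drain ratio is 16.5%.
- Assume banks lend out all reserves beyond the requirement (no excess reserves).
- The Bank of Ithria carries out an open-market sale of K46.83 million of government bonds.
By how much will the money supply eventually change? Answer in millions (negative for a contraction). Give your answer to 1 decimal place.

-165.9 million

The money multiplier is m = (1 + c) / (rr + c) = (1 + 0.165) / (0.1639 + 0.165) ≈ 3.5421.
The sale removes 46.83 million of base, so ΔM = m × ΔMB = 3.5421 × (−46.83) ≈ -165.8765 million.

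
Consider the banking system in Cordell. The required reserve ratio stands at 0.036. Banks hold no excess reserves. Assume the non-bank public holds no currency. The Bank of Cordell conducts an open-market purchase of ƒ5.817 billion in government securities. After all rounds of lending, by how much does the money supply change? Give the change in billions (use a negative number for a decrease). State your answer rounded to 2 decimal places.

ƒ161.58 billion

The simple money multiplier is m = 1/rr = 1/0.036 ≈ 27.7778.
An open-market purchase increases the monetary base by 5.817 billion, so ΔM = m × ΔMB = 27.7778 × 5.817 ≈ 161.5835 billion.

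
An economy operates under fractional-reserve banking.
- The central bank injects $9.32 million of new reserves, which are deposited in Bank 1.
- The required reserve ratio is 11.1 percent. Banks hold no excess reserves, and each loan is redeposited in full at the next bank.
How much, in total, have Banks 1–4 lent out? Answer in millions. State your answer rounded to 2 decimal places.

Bank i lends (1 − rr)^i of the original deposit: Bank 1 lends 9.32·0.8890 ≈ 8.2855, Bank 2 lends 9.32·0.8890² ≈ 7.3658, and so on.
Summing a geometric series: total = 9.32·[0.8890·(1 − 0.8890^4) / (1 − 0.8890)] ≈ 28.0208 million.

$28.02 million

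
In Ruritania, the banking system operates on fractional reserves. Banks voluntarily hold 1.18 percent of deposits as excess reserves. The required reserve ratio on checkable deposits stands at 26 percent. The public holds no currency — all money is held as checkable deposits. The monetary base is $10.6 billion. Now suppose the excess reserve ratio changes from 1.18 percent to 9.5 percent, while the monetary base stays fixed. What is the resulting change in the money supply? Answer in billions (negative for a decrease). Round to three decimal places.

-9.140 billion

Initially m₁ = 1 / (0.26 + 0.0118) ≈ 3.679176, so M₁ = 3.679176 × 10.6 ≈ 38.9993 billion.
After the change m₂ = 1 / (0.26 + 0.095) ≈ 2.816901, so M₂ = 2.816901 × 10.6 ≈ 29.8592 billion.
ΔM = M₂ − M₁ = 29.8592 − 38.9993 = -9.1401 billion.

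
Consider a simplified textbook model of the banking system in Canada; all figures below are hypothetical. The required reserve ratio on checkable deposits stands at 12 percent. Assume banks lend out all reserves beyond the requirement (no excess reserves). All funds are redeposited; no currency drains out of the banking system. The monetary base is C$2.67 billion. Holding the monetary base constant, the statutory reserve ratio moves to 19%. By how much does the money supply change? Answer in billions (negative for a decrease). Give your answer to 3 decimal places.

Initially m₁ = 1 / (0.12) ≈ 8.33333, so M₁ = 8.33333 × 2.67 ≈ 22.25 billion.
After the change m₂ = 1 / (0.19) ≈ 5.26316, so M₂ = 5.26316 × 2.67 ≈ 14.0526 billion.
ΔM = M₂ − M₁ = 14.0526 − 22.25 = -8.1974 billion.

-8.197 billion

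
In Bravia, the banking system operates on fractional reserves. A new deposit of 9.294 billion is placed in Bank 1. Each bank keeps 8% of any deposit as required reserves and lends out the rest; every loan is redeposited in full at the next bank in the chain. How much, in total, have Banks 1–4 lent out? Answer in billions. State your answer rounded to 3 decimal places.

30.312 billion

Bank i lends (1 − rr)^i of the original deposit: Bank 1 lends 9.294·0.9200 ≈ 8.5505, Bank 2 lends 9.294·0.9200² ≈ 7.8664, and so on.
Summing a geometric series: total = 9.294·[0.9200·(1 − 0.9200^4) / (1 − 0.9200)] ≈ 30.3122 billion.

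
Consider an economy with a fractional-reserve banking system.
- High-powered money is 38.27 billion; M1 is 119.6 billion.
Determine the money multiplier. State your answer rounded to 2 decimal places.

3.13

The money multiplier is m = M / MB = 119.6 / 38.27 ≈ 3.12516.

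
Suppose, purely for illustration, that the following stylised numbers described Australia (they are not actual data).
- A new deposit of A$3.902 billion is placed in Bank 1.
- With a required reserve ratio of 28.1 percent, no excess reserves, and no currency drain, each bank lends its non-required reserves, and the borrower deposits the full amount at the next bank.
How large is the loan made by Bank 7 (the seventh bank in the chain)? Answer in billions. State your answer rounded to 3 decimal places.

A$0.388 billion

Each bank lends a fraction (1 − rr) = 0.7190 of the deposit it receives, so Bank 7 receives 3.902·0.7190^6 and lends 3.902·0.7190^7 ≈ 0.3876 billion.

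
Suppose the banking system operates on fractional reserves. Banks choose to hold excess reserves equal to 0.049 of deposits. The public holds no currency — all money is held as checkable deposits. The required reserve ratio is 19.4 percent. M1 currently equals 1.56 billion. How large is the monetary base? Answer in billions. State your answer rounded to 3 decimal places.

The money multiplier is m = 1 / (rr + e) = 1 / (0.194 + 0.049) ≈ 4.11523.
MB = M / m = 1.56 / 4.11523 ≈ 0.3791 billion.

0.379 billion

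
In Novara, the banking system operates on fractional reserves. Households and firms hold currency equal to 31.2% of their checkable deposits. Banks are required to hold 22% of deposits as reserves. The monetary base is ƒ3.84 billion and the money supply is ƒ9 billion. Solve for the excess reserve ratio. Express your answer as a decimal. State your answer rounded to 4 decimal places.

Using m = M/MB = 9/3.84 = 2.343750. Since m = (1 + c)/(c + rr + e), the denominator satisfies c + rr + e = (1 + c)/m = (1 + 0.312) / 2.343750 ≈ 0.559787.
With c = 0.312 and rr = 0.22, the excess reserve ratio is 0.559787 − 0.312 − 0.22 = 0.027787.

0.0278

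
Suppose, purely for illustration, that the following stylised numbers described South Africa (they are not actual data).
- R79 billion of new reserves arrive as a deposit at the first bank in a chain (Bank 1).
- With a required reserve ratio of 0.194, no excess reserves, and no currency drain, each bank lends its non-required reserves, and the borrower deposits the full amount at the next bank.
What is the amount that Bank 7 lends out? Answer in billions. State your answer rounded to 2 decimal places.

Each bank lends a fraction (1 − rr) = 0.8060 of the deposit it receives, so Bank 7 receives 79·0.8060^6 and lends 79·0.8060^7 ≈ 17.4571 billion.

R17.46 billion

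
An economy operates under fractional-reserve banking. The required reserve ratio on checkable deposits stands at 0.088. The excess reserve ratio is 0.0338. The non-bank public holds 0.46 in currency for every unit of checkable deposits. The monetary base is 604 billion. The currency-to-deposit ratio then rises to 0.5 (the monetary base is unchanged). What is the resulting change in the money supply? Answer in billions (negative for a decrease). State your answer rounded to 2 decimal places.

Initially m₁ = (1 + 0.46) / (0.088 + 0.0338 + 0.46) ≈ 2.509453, so M₁ = 2.509453 × 604 ≈ 1515.7096 billion.
After the change m₂ = (1 + 0.5) / (0.088 + 0.0338 + 0.5) ≈ 2.412351, so M₂ = 2.412351 × 604 ≈ 1457.06 billion.
ΔM = M₂ − M₁ = 1457.06 − 1515.7096 = -58.6496 billion.

-58.65 billion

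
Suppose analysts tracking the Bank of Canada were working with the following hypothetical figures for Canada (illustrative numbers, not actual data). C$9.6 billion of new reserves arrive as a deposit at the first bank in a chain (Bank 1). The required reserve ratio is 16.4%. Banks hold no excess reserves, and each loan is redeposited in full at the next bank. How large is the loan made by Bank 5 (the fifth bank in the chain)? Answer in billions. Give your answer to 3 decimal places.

Each bank lends a fraction (1 − rr) = 0.8360 of the deposit it receives, so Bank 5 receives 9.6·0.8360^4 and lends 9.6·0.8360^5 ≈ 3.9201 billion.

C$3.920 billion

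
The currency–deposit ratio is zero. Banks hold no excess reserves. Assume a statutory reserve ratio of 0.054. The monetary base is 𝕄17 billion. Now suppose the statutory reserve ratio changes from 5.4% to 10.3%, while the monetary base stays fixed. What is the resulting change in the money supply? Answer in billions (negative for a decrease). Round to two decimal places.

Initially m₁ = 1 / (0.054) ≈ 18.51852, so M₁ = 18.51852 × 17 ≈ 314.8148 billion.
After the change m₂ = 1 / (0.103) ≈ 9.70874, so M₂ = 9.70874 × 17 ≈ 165.0486 billion.
ΔM = M₂ − M₁ = 165.0486 − 314.8148 = -149.7662 billion.

-149.77 billion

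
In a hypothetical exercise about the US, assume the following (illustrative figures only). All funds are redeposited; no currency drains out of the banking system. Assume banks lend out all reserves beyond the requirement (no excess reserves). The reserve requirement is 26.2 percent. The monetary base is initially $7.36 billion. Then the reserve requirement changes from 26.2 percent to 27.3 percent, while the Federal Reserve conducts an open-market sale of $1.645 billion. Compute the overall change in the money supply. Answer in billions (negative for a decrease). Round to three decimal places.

Before: m₁ = 1 / (0.262) ≈ 3.81679, MB₁ = 7.36, so M₁ = 3.81679 × 7.36 ≈ 28.0916 billion.
After: m₂ = 1 / (0.273) ≈ 3.66300, MB₂ = 7.36 − 1.645 = 5.715, so M₂ = 3.66300 × 5.715 ≈ 20.934 billion.
ΔM = M₂ − M₁ = 20.934 − 28.0916 = -7.1576 billion.

-7.158 billion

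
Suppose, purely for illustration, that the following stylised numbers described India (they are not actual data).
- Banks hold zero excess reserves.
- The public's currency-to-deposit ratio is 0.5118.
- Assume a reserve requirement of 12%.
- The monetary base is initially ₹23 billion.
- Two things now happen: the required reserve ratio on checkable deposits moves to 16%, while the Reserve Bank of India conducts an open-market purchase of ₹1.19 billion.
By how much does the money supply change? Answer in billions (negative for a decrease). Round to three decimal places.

Before: m₁ = (1 + 0.5118) / (0.12 + 0.5118) ≈ 2.392846, MB₁ = 23, so M₁ = 2.392846 × 23 ≈ 55.0355 billion.
After: m₂ = (1 + 0.5118) / (0.16 + 0.5118) ≈ 2.250372, MB₂ = 23 + 1.19 = 24.19, so M₂ = 2.250372 × 24.19 ≈ 54.4365 billion.
ΔM = M₂ − M₁ = 54.4365 − 55.0355 = -0.599 billion.

-0.599 billion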